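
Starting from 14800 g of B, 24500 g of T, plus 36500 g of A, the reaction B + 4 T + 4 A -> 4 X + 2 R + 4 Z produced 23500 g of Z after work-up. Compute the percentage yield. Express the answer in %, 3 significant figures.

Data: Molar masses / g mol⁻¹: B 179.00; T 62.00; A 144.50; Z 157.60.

n(B) = 14800 / 179.00 = 82.68 mol
n(T) = 24500 / 62.00 = 395.2 mol
n(A) = 36500 / 144.50 = 252.6 mol
n/ν for B = 82.68/1 = 82.68
n/ν for T = 395.2/4 = 98.80
n/ν for A = 252.6/4 = 63.15
Smallest n/ν is A → limiting reagent.
theoretical n(Z) = (4/4) × 252.6 = 252.6 mol → 39810 g
% yield = 23500 / 39810 × 100 = 59.03 %

59.0 %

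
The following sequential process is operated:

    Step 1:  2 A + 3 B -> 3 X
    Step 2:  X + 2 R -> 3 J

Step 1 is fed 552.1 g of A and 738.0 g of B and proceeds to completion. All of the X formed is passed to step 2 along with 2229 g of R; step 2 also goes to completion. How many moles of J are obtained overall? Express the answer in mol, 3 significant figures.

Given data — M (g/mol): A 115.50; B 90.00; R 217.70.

15.4 mol

Step 1:
n(A) = 552.1 / 115.50 = 4.780 mol
n(B) = 738.0 / 90.00 = 8.200 mol
n/ν for A = 4.780/2 = 2.390
n/ν for B = 8.200/3 = 2.733
Smallest n/ν is A → limiting reagent.
n(X) produced = (3/2) × 4.780 = 7.170 mol
Step 2:
n(X) available = 7.170 mol
n(R) = 2229 / 217.70 = 10.24 mol
n/ν for X = 7.170/1 = 7.170
n/ν for R = 10.24/2 = 5.120
Smallest n/ν is R → limiting reagent.
n(J) = (3/2) × 10.24 = 15.36 mol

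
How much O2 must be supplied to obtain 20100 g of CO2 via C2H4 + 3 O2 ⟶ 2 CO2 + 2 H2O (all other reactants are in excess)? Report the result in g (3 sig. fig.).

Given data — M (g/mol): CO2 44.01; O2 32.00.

n(CO2) = 20100 / 44.01 = 456.7 mol
n(O2) = (3/2) × 456.7 = 685.1 mol
mass = 685.1 × 32.00 = 21920 g

21900 g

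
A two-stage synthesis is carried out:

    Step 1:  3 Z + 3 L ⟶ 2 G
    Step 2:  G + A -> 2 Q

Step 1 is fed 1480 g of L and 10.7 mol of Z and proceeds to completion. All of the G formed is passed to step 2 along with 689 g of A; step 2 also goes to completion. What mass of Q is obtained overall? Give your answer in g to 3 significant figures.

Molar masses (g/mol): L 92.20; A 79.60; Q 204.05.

Step 1:
n(L) = 1480 / 92.20 = 16.05 mol
n(Z) = 10.70 mol
n/ν for L = 16.05/3 = 5.350
n/ν for Z = 10.70/3 = 3.567
Smallest n/ν is Z → limiting reagent.
n(G) produced = (2/3) × 10.70 = 7.133 mol
Step 2:
n(G) available = 7.133 mol
n(A) = 689.0 / 79.60 = 8.656 mol
n/ν for G = 7.133/1 = 7.133
n/ν for A = 8.656/1 = 8.656
Smallest n/ν is G → limiting reagent.
n(Q) = (2/1) × 7.133 = 14.27 mol
mass = 14.27 × 204.05 = 2912 g

2910 g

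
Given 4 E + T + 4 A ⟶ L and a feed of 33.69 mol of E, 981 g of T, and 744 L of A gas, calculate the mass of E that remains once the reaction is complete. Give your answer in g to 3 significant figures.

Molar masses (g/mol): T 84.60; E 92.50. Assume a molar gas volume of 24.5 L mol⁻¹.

307 g

n(E) = 33.69 mol
n(T) = 981.0 / 84.60 = 11.60 mol
n(A) = 744.0 / 24.5 = 30.37 mol
n/ν for E = 33.69/4 = 8.423
n/ν for T = 11.60/1 = 11.60
n/ν for A = 30.37/4 = 7.593
Smallest n/ν is A → limiting reagent.
E consumed = (4/4) × 30.37 = 30.37 mol
E remaining = 33.69 − 30.37 = 3.320 mol
mass = 3.320 × 92.50 = 307.1 g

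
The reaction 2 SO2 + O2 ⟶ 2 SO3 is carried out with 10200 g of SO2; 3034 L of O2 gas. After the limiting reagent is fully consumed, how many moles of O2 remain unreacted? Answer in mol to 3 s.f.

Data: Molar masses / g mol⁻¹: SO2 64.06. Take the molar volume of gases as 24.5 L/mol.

n(SO2) = 10200 / 64.06 = 159.2 mol
n(O2) = 3034 / 24.5 = 123.8 mol
n/ν → SO2: 79.60, O2: 123.8; SO2 is limiting.
O2 consumed = (1/2) × 159.2 = 79.60 mol
O2 remaining = 123.8 − 79.60 = 44.20 mol

44.2 mol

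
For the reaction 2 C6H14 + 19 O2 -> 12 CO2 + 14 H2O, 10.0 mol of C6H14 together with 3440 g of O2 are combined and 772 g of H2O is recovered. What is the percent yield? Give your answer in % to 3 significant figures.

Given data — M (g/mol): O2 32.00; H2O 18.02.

n(C6H14) = 10.00 mol
n(O2) = 3440 / 32.00 = 107.5 mol
n/ν for C6H14 = 10.00/2 = 5.000
n/ν for O2 = 107.5/19 = 5.658
Smallest n/ν is C6H14 → limiting reagent.
theoretical n(H2O) = (14/2) × 10.00 = 70.00 mol → 1261 g
% yield = 772 / 1261 × 100 = 61.22 %

61.2 %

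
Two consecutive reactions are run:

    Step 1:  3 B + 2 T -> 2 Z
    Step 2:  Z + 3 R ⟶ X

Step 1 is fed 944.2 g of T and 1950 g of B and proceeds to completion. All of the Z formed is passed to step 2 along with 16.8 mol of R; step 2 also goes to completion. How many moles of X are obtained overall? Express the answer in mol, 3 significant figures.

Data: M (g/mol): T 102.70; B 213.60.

5.60 mol

Step 1:
n(T) = 944.2 / 102.70 = 9.194 mol
n(B) = 1950 / 213.60 = 9.129 mol
n/ν → T: 4.597, B: 3.043; B is limiting.
n(Z) produced = (2/3) × 9.129 = 6.086 mol
Step 2:
n(Z) available = 6.086 mol
n(R) = 16.80 mol
n/ν → Z: 6.086, R: 5.600; R is limiting.
n(X) = (1/3) × 16.80 = 5.600 mol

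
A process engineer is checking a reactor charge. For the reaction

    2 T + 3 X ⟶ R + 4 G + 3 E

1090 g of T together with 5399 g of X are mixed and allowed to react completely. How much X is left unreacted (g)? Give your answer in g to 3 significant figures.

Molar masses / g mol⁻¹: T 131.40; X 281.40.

n(T) = 1090 / 131.40 = 8.295 mol
n(X) = 5399 / 281.40 = 19.19 mol
n/ν for T = 8.295/2 = 4.148
n/ν for X = 19.19/3 = 6.397
Smallest n/ν is T → limiting reagent.
X consumed = (3/2) × 8.295 = 12.44 mol
X remaining = 19.19 − 12.44 = 6.750 mol
mass = 6.750 × 281.40 = 1899 g

1900 g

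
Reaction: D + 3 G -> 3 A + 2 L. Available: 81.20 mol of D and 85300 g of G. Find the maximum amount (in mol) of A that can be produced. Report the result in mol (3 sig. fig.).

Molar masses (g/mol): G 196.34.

n(D) = 81.20 mol
n(G) = 85300 / 196.34 = 434.5 mol
n/ν → D: 81.20, G: 144.8; D is limiting.
n(A) = (3/1) × 81.20 = 243.6 mol

244 mol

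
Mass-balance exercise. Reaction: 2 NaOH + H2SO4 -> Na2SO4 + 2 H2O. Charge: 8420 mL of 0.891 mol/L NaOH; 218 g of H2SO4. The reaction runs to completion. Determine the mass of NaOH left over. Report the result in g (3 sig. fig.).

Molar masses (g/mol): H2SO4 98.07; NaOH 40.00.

n(NaOH) = 0.891 × 8420/1000 = 7.502 mol
n(H2SO4) = 218.0 / 98.07 = 2.223 mol
n/ν for NaOH = 7.502/2 = 3.751
n/ν for H2SO4 = 2.223/1 = 2.223
Smallest n/ν is H2SO4 → limiting reagent.
NaOH consumed = (2/1) × 2.223 = 4.446 mol
NaOH remaining = 7.502 − 4.446 = 3.056 mol
mass = 3.056 × 40.00 = 122.2 g

122 g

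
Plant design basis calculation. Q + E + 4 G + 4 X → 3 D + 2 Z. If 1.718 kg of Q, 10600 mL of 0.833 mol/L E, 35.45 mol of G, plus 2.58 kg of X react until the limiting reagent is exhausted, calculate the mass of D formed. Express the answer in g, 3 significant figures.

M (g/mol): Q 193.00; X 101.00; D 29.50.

n(Q) = 1.718×1000 / 193.00 = 8.902 mol
n(E) = 0.833 × 10600/1000 = 8.830 mol
n(G) = 35.45 mol
n(X) = 2.580×1000 / 101.00 = 25.54 mol
n/ν → Q: 8.902, E: 8.830, G: 8.863, X: 6.385; X is limiting.
n(D) = (3/4) × 25.54 = 19.16 mol
mass = 19.16 × 29.50 = 565.2 g

565 g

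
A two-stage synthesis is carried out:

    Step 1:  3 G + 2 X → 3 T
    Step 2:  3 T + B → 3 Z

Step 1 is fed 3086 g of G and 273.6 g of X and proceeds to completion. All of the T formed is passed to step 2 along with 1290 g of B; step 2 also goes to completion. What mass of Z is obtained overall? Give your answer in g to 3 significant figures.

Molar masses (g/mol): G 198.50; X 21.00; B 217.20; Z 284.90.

Step 1:
n(G) = 3086 / 198.50 = 15.55 mol
n(X) = 273.6 / 21.00 = 13.03 mol
n/ν for G = 15.55/3 = 5.183
n/ν for X = 13.03/2 = 6.515
Smallest n/ν is G → limiting reagent.
n(T) produced = (3/3) × 15.55 = 15.55 mol
Step 2:
n(T) available = 15.55 mol
n(B) = 1290 / 217.20 = 5.939 mol
n/ν for T = 15.55/3 = 5.183
n/ν for B = 5.939/1 = 5.939
Smallest n/ν is T → limiting reagent.
n(Z) = (3/3) × 15.55 = 15.55 mol
mass = 15.55 × 284.90 = 4430 g

4430 g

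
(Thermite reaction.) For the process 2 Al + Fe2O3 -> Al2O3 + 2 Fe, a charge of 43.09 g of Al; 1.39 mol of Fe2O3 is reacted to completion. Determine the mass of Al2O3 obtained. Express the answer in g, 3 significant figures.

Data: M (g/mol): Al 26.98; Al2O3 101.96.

n(Al) = 43.09 / 26.98 = 1.597 mol
n(Fe2O3) = 1.390 mol
n/ν for Al = 1.597/2 = 0.7985
n/ν for Fe2O3 = 1.390/1 = 1.390
Smallest n/ν is Al → limiting reagent.
n(Al2O3) = (1/2) × 1.597 = 0.7985 mol
mass = 0.7985 × 101.96 = 81.42 g

81.4 g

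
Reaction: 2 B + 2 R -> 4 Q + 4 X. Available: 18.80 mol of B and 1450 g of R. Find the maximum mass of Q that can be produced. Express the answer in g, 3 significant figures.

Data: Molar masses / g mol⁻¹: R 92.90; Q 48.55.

1520 g

n(B) = 18.80 mol
n(R) = 1450 / 92.90 = 15.61 mol
n/ν → B: 9.400, R: 7.805; R is limiting.
n(Q) = (4/2) × 15.61 = 31.22 mol
mass = 31.22 × 48.55 = 1516 g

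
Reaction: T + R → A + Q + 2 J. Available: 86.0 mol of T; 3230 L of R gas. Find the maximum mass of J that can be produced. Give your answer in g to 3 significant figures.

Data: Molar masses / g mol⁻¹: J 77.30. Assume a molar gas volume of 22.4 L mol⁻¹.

13300 g

n(T) = 86.00 mol
n(R) = 3230 / 22.4 = 144.2 mol
n/ν → T: 86.00, R: 144.2; T is limiting.
n(J) = (2/1) × 86.00 = 172.0 mol
mass = 172.0 × 77.30 = 13300 g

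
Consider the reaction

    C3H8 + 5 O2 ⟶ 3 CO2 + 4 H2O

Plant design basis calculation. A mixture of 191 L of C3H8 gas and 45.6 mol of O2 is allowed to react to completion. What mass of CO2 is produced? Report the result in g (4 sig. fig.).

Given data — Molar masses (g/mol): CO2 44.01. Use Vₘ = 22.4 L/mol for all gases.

n(C3H8) = 191.0 / 22.4 = 8.527 mol
n(O2) = 45.60 mol
n/ν → C3H8: 8.527, O2: 9.120; C3H8 is limiting.
n(CO2) = (3/1) × 8.527 = 25.58 mol
mass = 25.58 × 44.01 = 1126 g

1126 g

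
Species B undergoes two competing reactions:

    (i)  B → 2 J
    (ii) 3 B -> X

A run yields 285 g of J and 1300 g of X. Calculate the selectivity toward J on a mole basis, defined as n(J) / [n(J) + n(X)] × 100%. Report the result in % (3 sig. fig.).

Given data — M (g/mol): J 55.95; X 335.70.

n(J) = 285 / 55.95 = 5.094 mol
n(X) = 1300 / 335.70 = 3.873 mol
selectivity = 5.094/(5.094+3.873) × 100 = 56.81 %

56.8 %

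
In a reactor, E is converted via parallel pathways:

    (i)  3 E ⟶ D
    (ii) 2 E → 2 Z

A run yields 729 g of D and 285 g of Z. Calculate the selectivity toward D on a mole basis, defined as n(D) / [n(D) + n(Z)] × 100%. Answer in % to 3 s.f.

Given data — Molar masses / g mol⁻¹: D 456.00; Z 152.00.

n(D) = 729 / 456.00 = 1.599 mol
n(Z) = 285 / 152.00 = 1.875 mol
selectivity = 1.599/(1.599+1.875) × 100 = 46.03 %

46.0 %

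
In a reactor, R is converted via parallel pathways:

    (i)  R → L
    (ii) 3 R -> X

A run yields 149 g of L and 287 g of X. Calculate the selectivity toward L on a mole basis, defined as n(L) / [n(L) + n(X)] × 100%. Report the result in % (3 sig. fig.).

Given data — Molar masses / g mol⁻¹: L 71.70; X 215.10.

60.9 %

n(L) = 149 / 71.70 = 2.078 mol
n(X) = 287 / 215.10 = 1.334 mol
selectivity = 2.078/(2.078+1.334) × 100 = 60.90 %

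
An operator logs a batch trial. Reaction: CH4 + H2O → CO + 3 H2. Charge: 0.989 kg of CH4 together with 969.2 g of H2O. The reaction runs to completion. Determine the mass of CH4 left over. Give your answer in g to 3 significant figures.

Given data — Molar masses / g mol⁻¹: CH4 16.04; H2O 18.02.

126 g

n(CH4) = 0.9890×1000 / 16.04 = 61.66 mol
n(H2O) = 969.2 / 18.02 = 53.78 mol
n/ν → CH4: 61.66, H2O: 53.78; H2O is limiting.
CH4 consumed = (1/1) × 53.78 = 53.78 mol
CH4 remaining = 61.66 − 53.78 = 7.880 mol
mass = 7.880 × 16.04 = 126.4 g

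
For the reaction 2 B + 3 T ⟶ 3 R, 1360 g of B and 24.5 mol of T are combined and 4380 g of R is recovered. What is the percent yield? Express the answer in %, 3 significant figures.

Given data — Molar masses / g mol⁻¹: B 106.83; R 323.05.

71.0 %

n(B) = 1360 / 106.83 = 12.73 mol
n(T) = 24.50 mol
n/ν for B = 12.73/2 = 6.365
n/ν for T = 24.50/3 = 8.167
Smallest n/ν is B → limiting reagent.
theoretical n(R) = (3/2) × 12.73 = 19.10 mol → 6170 g
% yield = 4380 / 6170 × 100 = 70.99 %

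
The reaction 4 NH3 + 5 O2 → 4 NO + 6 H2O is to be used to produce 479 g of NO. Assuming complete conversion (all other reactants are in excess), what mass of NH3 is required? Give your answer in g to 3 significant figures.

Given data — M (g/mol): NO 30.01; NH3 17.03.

n(NO) = 479 / 30.01 = 15.96 mol
n(NH3) = (4/4) × 15.96 = 15.96 mol
mass = 15.96 × 17.03 = 271.8 g

272 g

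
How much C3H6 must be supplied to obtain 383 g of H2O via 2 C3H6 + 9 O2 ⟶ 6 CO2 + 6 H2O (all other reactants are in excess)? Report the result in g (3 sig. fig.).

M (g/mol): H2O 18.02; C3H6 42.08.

n(H2O) = 383 / 18.02 = 21.25 mol
n(C3H6) = (2/6) × 21.25 = 7.083 mol
mass = 7.083 × 42.08 = 298.1 g

298 g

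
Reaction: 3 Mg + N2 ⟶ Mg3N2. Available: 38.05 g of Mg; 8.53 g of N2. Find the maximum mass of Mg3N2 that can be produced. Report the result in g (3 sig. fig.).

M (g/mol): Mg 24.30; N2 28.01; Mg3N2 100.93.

n(Mg) = 38.05 / 24.30 = 1.566 mol
n(N2) = 8.530 / 28.01 = 0.3045 mol
n/ν for Mg = 1.566/3 = 0.5220
n/ν for N2 = 0.3045/1 = 0.3045
Smallest n/ν is N2 → limiting reagent.
n(Mg3N2) = (1/1) × 0.3045 = 0.3045 mol
mass = 0.3045 × 100.93 = 30.73 g

30.7 g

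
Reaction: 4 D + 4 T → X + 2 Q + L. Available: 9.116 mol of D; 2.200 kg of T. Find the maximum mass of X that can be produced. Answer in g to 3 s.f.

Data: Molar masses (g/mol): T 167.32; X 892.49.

2030 g

n(D) = 9.116 mol
n(T) = 2.200×1000 / 167.32 = 13.15 mol
n/ν for D = 9.116/4 = 2.279
n/ν for T = 13.15/4 = 3.288
Smallest n/ν is D → limiting reagent.
n(X) = (1/4) × 9.116 = 2.279 mol
mass = 2.279 × 892.49 = 2034 g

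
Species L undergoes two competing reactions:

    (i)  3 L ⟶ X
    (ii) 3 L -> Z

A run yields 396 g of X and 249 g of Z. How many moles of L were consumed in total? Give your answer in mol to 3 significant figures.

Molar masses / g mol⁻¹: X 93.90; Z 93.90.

n(X) = 396 / 93.90 = 4.217 mol
n(Z) = 249 / 93.90 = 2.652 mol
n(L) via (i) = (3/1)×4.217 = 12.65 mol
n(L) via (ii) = (3/1)×2.652 = 7.956 mol
total n(L) = 12.65 + 7.956 = 20.61 mol

20.6 mol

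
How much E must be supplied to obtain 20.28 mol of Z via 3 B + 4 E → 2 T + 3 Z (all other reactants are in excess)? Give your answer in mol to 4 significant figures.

n(Z) = 20.28 mol
n(E) = (4/3) × 20.28 = 27.04 mol

27.04 mol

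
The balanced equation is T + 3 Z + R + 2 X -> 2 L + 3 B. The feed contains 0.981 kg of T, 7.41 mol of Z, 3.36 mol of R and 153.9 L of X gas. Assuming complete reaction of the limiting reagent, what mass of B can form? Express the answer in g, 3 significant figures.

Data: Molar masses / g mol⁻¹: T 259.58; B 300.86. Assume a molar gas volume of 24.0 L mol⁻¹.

2230 g

n(T) = 0.9810×1000 / 259.58 = 3.779 mol
n(Z) = 7.410 mol
n(R) = 3.360 mol
n(X) = 153.9 / 24.0 = 6.413 mol
n/ν for T = 3.779/1 = 3.779
n/ν for Z = 7.410/3 = 2.470
n/ν for R = 3.360/1 = 3.360
n/ν for X = 6.413/2 = 3.207
Smallest n/ν is Z → limiting reagent.
n(B) = (3/3) × 7.410 = 7.410 mol
mass = 7.410 × 300.86 = 2229 g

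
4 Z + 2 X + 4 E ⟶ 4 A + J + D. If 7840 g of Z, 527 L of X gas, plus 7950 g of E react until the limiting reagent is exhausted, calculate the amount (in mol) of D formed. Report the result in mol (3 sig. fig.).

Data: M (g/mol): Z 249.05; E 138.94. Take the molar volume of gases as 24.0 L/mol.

7.87 mol

n(Z) = 7840 / 249.05 = 31.48 mol
n(X) = 527.0 / 24.0 = 21.96 mol
n(E) = 7950 / 138.94 = 57.22 mol
n/ν for Z = 31.48/4 = 7.870
n/ν for X = 21.96/2 = 10.98
n/ν for E = 57.22/4 = 14.31
Smallest n/ν is Z → limiting reagent.
n(D) = (1/4) × 31.48 = 7.870 mol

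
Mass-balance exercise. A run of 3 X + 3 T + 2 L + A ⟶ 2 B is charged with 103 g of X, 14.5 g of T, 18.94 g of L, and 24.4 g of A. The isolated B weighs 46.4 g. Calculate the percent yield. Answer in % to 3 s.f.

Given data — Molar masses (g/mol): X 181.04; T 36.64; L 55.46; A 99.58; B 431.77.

40.7 %

n(X) = 103.0 / 181.04 = 0.5689 mol
n(T) = 14.50 / 36.64 = 0.3957 mol
n(L) = 18.94 / 55.46 = 0.3415 mol
n(A) = 24.40 / 99.58 = 0.2450 mol
n/ν for X = 0.5689/3 = 0.1896
n/ν for T = 0.3957/3 = 0.1319
n/ν for L = 0.3415/2 = 0.1708
n/ν for A = 0.2450/1 = 0.2450
Smallest n/ν is T → limiting reagent.
theoretical n(B) = (2/3) × 0.3957 = 0.2638 mol → 113.9 g
% yield = 46.4 / 113.9 × 100 = 40.74 %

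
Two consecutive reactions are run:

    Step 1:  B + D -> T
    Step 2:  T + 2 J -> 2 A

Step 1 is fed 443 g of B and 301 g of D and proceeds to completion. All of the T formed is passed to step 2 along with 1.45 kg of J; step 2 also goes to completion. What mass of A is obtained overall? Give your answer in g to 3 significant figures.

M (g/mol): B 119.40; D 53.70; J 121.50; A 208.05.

Step 1:
n(B) = 443.0 / 119.40 = 3.710 mol
n(D) = 301.0 / 53.70 = 5.605 mol
n/ν for B = 3.710/1 = 3.710
n/ν for D = 5.605/1 = 5.605
Smallest n/ν is B → limiting reagent.
n(T) produced = (1/1) × 3.710 = 3.710 mol
Step 2:
n(T) available = 3.710 mol
n(J) = 1.450×1000 / 121.50 = 11.93 mol
n/ν for T = 3.710/1 = 3.710
n/ν for J = 11.93/2 = 5.965
Smallest n/ν is T → limiting reagent.
n(A) = (2/1) × 3.710 = 7.420 mol
mass = 7.420 × 208.05 = 1544 g

1540 g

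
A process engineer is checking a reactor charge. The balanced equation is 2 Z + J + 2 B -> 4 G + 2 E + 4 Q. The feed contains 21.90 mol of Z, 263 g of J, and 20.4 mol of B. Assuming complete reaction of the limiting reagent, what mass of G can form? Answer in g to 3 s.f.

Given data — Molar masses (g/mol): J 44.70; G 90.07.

n(Z) = 21.90 mol
n(J) = 263.0 / 44.70 = 5.884 mol
n(B) = 20.40 mol
n/ν for Z = 21.90/2 = 10.95
n/ν for J = 5.884/1 = 5.884
n/ν for B = 20.40/2 = 10.20
Smallest n/ν is J → limiting reagent.
n(G) = (4/1) × 5.884 = 23.54 mol
mass = 23.54 × 90.07 = 2120 g

2120 g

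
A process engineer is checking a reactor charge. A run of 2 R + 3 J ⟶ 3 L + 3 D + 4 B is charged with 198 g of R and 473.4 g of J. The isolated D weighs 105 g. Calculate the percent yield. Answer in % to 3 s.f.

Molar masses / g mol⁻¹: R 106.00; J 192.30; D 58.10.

73.4 %

n(R) = 198.0 / 106.00 = 1.868 mol
n(J) = 473.4 / 192.30 = 2.462 mol
n/ν → R: 0.9340, J: 0.8207; J is limiting.
theoretical n(D) = (3/3) × 2.462 = 2.462 mol → 143.0 g
% yield = 105 / 143.0 × 100 = 73.43 %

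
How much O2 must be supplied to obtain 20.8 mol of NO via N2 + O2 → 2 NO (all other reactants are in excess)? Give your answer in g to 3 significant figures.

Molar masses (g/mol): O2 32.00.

n(NO) = 20.80 mol
n(O2) = (1/2) × 20.80 = 10.40 mol
mass = 10.40 × 32.00 = 332.8 g

333 g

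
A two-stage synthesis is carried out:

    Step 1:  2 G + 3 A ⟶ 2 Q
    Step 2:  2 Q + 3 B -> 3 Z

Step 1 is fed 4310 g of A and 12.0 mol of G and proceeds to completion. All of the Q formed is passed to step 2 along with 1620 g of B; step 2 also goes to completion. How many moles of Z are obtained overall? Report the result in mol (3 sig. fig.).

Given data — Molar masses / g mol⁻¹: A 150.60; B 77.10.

18.0 mol

Step 1:
n(A) = 4310 / 150.60 = 28.62 mol
n(G) = 12.00 mol
n/ν for A = 28.62/3 = 9.540
n/ν for G = 12.00/2 = 6.000
Smallest n/ν is G → limiting reagent.
n(Q) produced = (2/2) × 12.00 = 12.00 mol
Step 2:
n(Q) available = 12.00 mol
n(B) = 1620 / 77.10 = 21.01 mol
n/ν for Q = 12.00/2 = 6.000
n/ν for B = 21.01/3 = 7.003
Smallest n/ν is Q → limiting reagent.
n(Z) = (3/2) × 12.00 = 18.00 mol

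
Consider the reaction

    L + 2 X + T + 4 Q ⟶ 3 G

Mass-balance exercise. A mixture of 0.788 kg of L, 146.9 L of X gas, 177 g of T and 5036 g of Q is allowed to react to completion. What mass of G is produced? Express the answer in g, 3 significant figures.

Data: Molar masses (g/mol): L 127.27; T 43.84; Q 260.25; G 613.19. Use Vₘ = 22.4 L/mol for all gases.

6030 g

n(L) = 0.7880×1000 / 127.27 = 6.192 mol
n(X) = 146.9 / 22.4 = 6.558 mol
n(T) = 177.0 / 43.84 = 4.037 mol
n(Q) = 5036 / 260.25 = 19.35 mol
n/ν for L = 6.192/1 = 6.192
n/ν for X = 6.558/2 = 3.279
n/ν for T = 4.037/1 = 4.037
n/ν for Q = 19.35/4 = 4.838
Smallest n/ν is X → limiting reagent.
n(G) = (3/2) × 6.558 = 9.837 mol
mass = 9.837 × 613.19 = 6032 g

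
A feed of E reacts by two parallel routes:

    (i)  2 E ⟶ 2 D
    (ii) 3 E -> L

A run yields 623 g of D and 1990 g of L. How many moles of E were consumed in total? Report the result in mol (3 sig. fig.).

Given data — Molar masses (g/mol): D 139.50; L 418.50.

18.7 mol

n(D) = 623 / 139.50 = 4.466 mol
n(L) = 1990 / 418.50 = 4.755 mol
n(E) via (i) = (2/2)×4.466 = 4.466 mol
n(E) via (ii) = (3/1)×4.755 = 14.27 mol
total n(E) = 4.466 + 14.27 = 18.74 mol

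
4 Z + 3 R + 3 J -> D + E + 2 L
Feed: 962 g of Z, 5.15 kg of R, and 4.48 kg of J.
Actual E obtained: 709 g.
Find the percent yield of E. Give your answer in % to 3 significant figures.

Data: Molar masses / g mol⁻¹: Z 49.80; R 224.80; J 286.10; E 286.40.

n(Z) = 962.0 / 49.80 = 19.32 mol
n(R) = 5.150×1000 / 224.80 = 22.91 mol
n(J) = 4.480×1000 / 286.10 = 15.66 mol
n/ν → Z: 4.830, R: 7.637, J: 5.220; Z is limiting.
theoretical n(E) = (1/4) × 19.32 = 4.830 mol → 1383 g
% yield = 709 / 1383 × 100 = 51.27 %

51.3 %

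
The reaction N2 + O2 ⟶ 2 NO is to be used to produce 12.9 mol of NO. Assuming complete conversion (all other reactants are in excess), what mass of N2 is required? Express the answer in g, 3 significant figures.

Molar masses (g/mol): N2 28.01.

181 g

n(NO) = 12.90 mol
n(N2) = (1/2) × 12.90 = 6.450 mol
mass = 6.450 × 28.01 = 180.7 g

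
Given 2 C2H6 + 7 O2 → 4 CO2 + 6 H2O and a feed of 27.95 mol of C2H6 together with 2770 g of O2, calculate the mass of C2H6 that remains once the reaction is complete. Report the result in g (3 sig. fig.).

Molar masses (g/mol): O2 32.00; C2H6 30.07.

n(C2H6) = 27.95 mol
n(O2) = 2770 / 32.00 = 86.56 mol
n/ν for C2H6 = 27.95/2 = 13.98
n/ν for O2 = 86.56/7 = 12.37
Smallest n/ν is O2 → limiting reagent.
C2H6 consumed = (2/7) × 86.56 = 24.73 mol
C2H6 remaining = 27.95 − 24.73 = 3.220 mol
mass = 3.220 × 30.07 = 96.83 g

96.8 g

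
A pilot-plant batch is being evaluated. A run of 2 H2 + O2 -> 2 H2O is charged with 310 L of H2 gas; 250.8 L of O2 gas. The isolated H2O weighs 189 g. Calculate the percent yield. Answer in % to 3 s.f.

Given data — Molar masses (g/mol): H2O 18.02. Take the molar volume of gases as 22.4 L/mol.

n(H2) = 310.0 / 22.4 = 13.84 mol
n(O2) = 250.8 / 22.4 = 11.20 mol
n/ν for H2 = 13.84/2 = 6.920
n/ν for O2 = 11.20/1 = 11.20
Smallest n/ν is H2 → limiting reagent.
theoretical n(H2O) = (2/2) × 13.84 = 13.84 mol → 249.4 g
% yield = 189 / 249.4 × 100 = 75.78 %

75.8 %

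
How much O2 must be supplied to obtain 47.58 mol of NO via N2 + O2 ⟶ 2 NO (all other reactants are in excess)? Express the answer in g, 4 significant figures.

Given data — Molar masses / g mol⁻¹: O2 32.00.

761.3 g

n(NO) = 47.58 mol
n(O2) = (1/2) × 47.58 = 23.79 mol
mass = 23.79 × 32.00 = 761.3 g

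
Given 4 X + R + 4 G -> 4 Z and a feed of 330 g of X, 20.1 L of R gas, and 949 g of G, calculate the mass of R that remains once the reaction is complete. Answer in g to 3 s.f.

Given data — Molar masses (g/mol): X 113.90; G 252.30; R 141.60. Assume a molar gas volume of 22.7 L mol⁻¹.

22.8 g

n(X) = 330.0 / 113.90 = 2.897 mol
n(R) = 20.10 / 22.7 = 0.8855 mol
n(G) = 949.0 / 252.30 = 3.761 mol
n/ν → X: 0.7243, R: 0.8855, G: 0.9403; X is limiting.
R consumed = (1/4) × 2.897 = 0.7243 mol
R remaining = 0.8855 − 0.7243 = 0.1612 mol
mass = 0.1612 × 141.60 = 22.83 g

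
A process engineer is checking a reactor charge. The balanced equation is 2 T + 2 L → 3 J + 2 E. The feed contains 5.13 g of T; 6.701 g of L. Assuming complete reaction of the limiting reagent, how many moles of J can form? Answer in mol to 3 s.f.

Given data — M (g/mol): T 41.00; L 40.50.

0.188 mol

n(T) = 5.130 / 41.00 = 0.1251 mol
n(L) = 6.701 / 40.50 = 0.1655 mol
n/ν → T: 0.06255, L: 0.08275; T is limiting.
n(J) = (3/2) × 0.1251 = 0.1877 mol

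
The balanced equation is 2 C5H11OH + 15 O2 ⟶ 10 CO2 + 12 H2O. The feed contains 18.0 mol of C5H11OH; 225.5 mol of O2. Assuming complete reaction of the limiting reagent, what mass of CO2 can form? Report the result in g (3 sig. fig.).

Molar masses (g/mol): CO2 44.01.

n(C5H11OH) = 18.00 mol
n(O2) = 225.5 mol
n/ν for C5H11OH = 18.00/2 = 9.000
n/ν for O2 = 225.5/15 = 15.03
Smallest n/ν is C5H11OH → limiting reagent.
n(CO2) = (10/2) × 18.00 = 90.00 mol
mass = 90.00 × 44.01 = 3961 g

3960 g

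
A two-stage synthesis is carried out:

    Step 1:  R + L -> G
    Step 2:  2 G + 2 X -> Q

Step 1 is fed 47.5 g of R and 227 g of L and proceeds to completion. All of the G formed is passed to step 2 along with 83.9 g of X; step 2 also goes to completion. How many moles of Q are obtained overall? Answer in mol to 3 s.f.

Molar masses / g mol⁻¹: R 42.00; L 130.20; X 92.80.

0.452 mol

Step 1:
n(R) = 47.50 / 42.00 = 1.131 mol
n(L) = 227.0 / 130.20 = 1.743 mol
n/ν → R: 1.131, L: 1.743; R is limiting.
n(G) produced = (1/1) × 1.131 = 1.131 mol
Step 2:
n(G) available = 1.131 mol
n(X) = 83.90 / 92.80 = 0.9041 mol
n/ν → G: 0.5655, X: 0.4521; X is limiting.
n(Q) = (1/2) × 0.9041 = 0.4521 mol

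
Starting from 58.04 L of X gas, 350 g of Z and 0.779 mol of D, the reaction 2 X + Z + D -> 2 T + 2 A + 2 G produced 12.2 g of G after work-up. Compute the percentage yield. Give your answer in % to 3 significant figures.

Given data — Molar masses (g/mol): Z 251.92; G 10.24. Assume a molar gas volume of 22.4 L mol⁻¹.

76.5 %

n(X) = 58.04 / 22.4 = 2.591 mol
n(Z) = 350.0 / 251.92 = 1.389 mol
n(D) = 0.7790 mol
n/ν for X = 2.591/2 = 1.296
n/ν for Z = 1.389/1 = 1.389
n/ν for D = 0.7790/1 = 0.7790
Smallest n/ν is D → limiting reagent.
theoretical n(G) = (2/1) × 0.7790 = 1.558 mol → 15.95 g
% yield = 12.2 / 15.95 × 100 = 76.49 %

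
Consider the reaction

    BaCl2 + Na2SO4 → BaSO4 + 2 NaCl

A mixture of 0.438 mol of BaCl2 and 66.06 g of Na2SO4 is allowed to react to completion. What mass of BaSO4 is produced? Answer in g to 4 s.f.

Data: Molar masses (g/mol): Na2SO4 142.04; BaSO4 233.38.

102.2 g

n(BaCl2) = 0.4380 mol
n(Na2SO4) = 66.06 / 142.04 = 0.4651 mol
n/ν → BaCl2: 0.4380, Na2SO4: 0.4651; BaCl2 is limiting.
n(BaSO4) = (1/1) × 0.4380 = 0.4380 mol
mass = 0.4380 × 233.38 = 102.2 g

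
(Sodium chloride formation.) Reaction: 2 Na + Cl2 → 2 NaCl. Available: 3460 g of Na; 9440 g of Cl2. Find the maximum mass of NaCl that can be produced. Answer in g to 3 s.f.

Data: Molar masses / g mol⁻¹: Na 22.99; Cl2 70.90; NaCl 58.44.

n(Na) = 3460 / 22.99 = 150.5 mol
n(Cl2) = 9440 / 70.90 = 133.1 mol
n/ν for Na = 150.5/2 = 75.25
n/ν for Cl2 = 133.1/1 = 133.1
Smallest n/ν is Na → limiting reagent.
n(NaCl) = (2/2) × 150.5 = 150.5 mol
mass = 150.5 × 58.44 = 8795 g

8800 g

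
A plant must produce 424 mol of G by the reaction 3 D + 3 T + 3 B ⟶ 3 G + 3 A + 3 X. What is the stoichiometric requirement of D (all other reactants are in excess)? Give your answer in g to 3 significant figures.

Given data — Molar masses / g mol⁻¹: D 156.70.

66400 g

n(G) = 424.0 mol
n(D) = (3/3) × 424.0 = 424.0 mol
mass = 424.0 × 156.70 = 66440 g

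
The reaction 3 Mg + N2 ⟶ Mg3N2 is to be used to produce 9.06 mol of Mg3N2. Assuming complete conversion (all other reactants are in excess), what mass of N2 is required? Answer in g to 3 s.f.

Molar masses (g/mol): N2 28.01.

254 g

n(Mg3N2) = 9.060 mol
n(N2) = (1/1) × 9.060 = 9.060 mol
mass = 9.060 × 28.01 = 253.8 g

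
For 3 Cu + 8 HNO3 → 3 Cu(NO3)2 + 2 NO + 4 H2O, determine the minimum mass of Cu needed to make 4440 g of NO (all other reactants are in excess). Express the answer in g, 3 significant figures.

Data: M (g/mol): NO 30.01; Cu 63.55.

14100 g

n(NO) = 4440 / 30.01 = 148.0 mol
n(Cu) = (3/2) × 148.0 = 222.0 mol
mass = 222.0 × 63.55 = 14110 g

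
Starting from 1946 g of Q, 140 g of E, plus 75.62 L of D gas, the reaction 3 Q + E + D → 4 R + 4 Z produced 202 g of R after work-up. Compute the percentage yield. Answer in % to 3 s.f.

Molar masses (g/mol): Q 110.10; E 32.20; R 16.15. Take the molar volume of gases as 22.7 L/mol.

n(Q) = 1946 / 110.10 = 17.67 mol
n(E) = 140.0 / 32.20 = 4.348 mol
n(D) = 75.62 / 22.7 = 3.331 mol
n/ν for Q = 17.67/3 = 5.890
n/ν for E = 4.348/1 = 4.348
n/ν for D = 3.331/1 = 3.331
Smallest n/ν is D → limiting reagent.
theoretical n(R) = (4/1) × 3.331 = 13.32 mol → 215.1 g
% yield = 202 / 215.1 × 100 = 93.91 %

93.9 %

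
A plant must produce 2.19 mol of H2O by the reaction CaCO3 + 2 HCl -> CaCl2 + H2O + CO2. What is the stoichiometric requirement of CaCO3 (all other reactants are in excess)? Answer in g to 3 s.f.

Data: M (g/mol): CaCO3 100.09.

219 g

n(H2O) = 2.190 mol
n(CaCO3) = (1/1) × 2.190 = 2.190 mol
mass = 2.190 × 100.09 = 219.2 g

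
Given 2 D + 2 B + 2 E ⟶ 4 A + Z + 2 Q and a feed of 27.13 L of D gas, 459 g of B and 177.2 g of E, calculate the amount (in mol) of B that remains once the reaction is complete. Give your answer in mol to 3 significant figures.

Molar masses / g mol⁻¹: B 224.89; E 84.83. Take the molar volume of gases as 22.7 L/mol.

0.846 mol

n(D) = 27.13 / 22.7 = 1.195 mol
n(B) = 459.0 / 224.89 = 2.041 mol
n(E) = 177.2 / 84.83 = 2.089 mol
n/ν for D = 1.195/2 = 0.5975
n/ν for B = 2.041/2 = 1.021
n/ν for E = 2.089/2 = 1.045
Smallest n/ν is D → limiting reagent.
B consumed = (2/2) × 1.195 = 1.195 mol
B remaining = 2.041 − 1.195 = 0.8460 mol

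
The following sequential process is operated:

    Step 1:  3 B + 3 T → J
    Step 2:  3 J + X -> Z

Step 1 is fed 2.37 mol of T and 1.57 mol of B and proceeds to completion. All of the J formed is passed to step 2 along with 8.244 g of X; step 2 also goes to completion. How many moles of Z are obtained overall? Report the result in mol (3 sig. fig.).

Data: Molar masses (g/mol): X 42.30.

0.174 mol

Step 1:
n(T) = 2.370 mol
n(B) = 1.570 mol
n/ν for T = 2.370/3 = 0.7900
n/ν for B = 1.570/3 = 0.5233
Smallest n/ν is B → limiting reagent.
n(J) produced = (1/3) × 1.570 = 0.5233 mol
Step 2:
n(J) available = 0.5233 mol
n(X) = 8.244 / 42.30 = 0.1949 mol
n/ν for J = 0.5233/3 = 0.1744
n/ν for X = 0.1949/1 = 0.1949
Smallest n/ν is J → limiting reagent.
n(Z) = (1/3) × 0.5233 = 0.1744 mol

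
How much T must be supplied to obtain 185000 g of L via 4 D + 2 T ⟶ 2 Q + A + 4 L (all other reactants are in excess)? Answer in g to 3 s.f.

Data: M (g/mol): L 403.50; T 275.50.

63200 g

n(L) = 185000 / 403.50 = 458.5 mol
n(T) = (2/4) × 458.5 = 229.3 mol
mass = 229.3 × 275.50 = 63170 g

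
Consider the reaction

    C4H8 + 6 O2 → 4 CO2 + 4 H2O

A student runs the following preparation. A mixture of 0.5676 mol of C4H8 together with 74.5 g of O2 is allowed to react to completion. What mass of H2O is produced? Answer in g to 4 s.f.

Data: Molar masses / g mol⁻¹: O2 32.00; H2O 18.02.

n(C4H8) = 0.5676 mol
n(O2) = 74.50 / 32.00 = 2.328 mol
n/ν for C4H8 = 0.5676/1 = 0.5676
n/ν for O2 = 2.328/6 = 0.3880
Smallest n/ν is O2 → limiting reagent.
n(H2O) = (4/6) × 2.328 = 1.552 mol
mass = 1.552 × 18.02 = 27.97 g

27.97 g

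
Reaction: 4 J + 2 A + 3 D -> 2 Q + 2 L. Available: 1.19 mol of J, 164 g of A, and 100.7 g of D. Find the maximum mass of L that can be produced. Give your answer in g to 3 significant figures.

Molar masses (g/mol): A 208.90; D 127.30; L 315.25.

166 g

n(J) = 1.190 mol
n(A) = 164.0 / 208.90 = 0.7851 mol
n(D) = 100.7 / 127.30 = 0.7910 mol
n/ν → J: 0.2975, A: 0.3926, D: 0.2637; D is limiting.
n(L) = (2/3) × 0.7910 = 0.5273 mol
mass = 0.5273 × 315.25 = 166.2 g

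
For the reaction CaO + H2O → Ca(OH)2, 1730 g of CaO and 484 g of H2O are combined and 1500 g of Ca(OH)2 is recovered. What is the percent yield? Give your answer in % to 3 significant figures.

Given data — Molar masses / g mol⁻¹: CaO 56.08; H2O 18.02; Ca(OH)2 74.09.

n(CaO) = 1730 / 56.08 = 30.85 mol
n(H2O) = 484.0 / 18.02 = 26.86 mol
n/ν → CaO: 30.85, H2O: 26.86; H2O is limiting.
theoretical n(Ca(OH)2) = (1/1) × 26.86 = 26.86 mol → 1990 g
% yield = 1500 / 1990 × 100 = 75.38 %

75.4 %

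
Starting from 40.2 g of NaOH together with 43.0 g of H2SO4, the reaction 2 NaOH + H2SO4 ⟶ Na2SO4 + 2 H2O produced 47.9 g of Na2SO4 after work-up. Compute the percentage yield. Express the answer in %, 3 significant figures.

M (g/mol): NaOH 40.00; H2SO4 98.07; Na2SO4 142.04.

76.9 %

n(NaOH) = 40.20 / 40.00 = 1.005 mol
n(H2SO4) = 43.00 / 98.07 = 0.4385 mol
n/ν → NaOH: 0.5025, H2SO4: 0.4385; H2SO4 is limiting.
theoretical n(Na2SO4) = (1/1) × 0.4385 = 0.4385 mol → 62.28 g
% yield = 47.9 / 62.28 × 100 = 76.91 %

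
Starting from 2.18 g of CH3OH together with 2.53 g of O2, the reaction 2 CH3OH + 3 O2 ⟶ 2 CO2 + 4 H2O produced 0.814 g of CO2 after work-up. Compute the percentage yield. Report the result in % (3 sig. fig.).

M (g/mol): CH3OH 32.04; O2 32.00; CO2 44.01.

n(CH3OH) = 2.180 / 32.04 = 0.06804 mol
n(O2) = 2.530 / 32.00 = 0.07906 mol
n/ν for CH3OH = 0.06804/2 = 0.03402
n/ν for O2 = 0.07906/3 = 0.02635
Smallest n/ν is O2 → limiting reagent.
theoretical n(CO2) = (2/3) × 0.07906 = 0.05271 mol → 2.320 g
% yield = 0.814 / 2.320 × 100 = 35.09 %

35.1 %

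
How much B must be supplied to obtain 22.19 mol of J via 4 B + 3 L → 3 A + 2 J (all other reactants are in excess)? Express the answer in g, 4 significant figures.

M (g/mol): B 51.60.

n(J) = 22.19 mol
n(B) = (4/2) × 22.19 = 44.38 mol
mass = 44.38 × 51.60 = 2290 g

2290 g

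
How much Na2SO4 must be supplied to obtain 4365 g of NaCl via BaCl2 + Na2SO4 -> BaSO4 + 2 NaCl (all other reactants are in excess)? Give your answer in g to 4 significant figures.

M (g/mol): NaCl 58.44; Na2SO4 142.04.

n(NaCl) = 4365 / 58.44 = 74.69 mol
n(Na2SO4) = (1/2) × 74.69 = 37.35 mol
mass = 37.35 × 142.04 = 5305 g

5305 g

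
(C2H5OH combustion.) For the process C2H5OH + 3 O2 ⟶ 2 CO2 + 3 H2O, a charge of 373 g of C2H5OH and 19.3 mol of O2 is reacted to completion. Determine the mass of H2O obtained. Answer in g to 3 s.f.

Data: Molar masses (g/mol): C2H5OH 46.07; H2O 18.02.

348 g

n(C2H5OH) = 373.0 / 46.07 = 8.096 mol
n(O2) = 19.30 mol
n/ν for C2H5OH = 8.096/1 = 8.096
n/ν for O2 = 19.30/3 = 6.433
Smallest n/ν is O2 → limiting reagent.
n(H2O) = (3/3) × 19.30 = 19.30 mol
mass = 19.30 × 18.02 = 347.8 g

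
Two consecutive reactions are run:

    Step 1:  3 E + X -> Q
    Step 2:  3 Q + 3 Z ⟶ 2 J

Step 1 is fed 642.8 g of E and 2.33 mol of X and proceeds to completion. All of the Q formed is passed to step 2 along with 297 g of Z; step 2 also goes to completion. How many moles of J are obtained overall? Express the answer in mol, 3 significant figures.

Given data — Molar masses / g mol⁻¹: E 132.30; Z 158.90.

Step 1:
n(E) = 642.8 / 132.30 = 4.859 mol
n(X) = 2.330 mol
n/ν → E: 1.620, X: 2.330; E is limiting.
n(Q) produced = (1/3) × 4.859 = 1.620 mol
Step 2:
n(Q) available = 1.620 mol
n(Z) = 297.0 / 158.90 = 1.869 mol
n/ν → Q: 0.5400, Z: 0.6230; Q is limiting.
n(J) = (2/3) × 1.620 = 1.080 mol

1.08 mol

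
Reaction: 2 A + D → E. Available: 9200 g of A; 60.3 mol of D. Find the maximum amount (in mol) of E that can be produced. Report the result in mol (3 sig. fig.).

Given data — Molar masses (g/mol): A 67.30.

n(A) = 9200 / 67.30 = 136.7 mol
n(D) = 60.30 mol
n/ν for A = 136.7/2 = 68.35
n/ν for D = 60.30/1 = 60.30
Smallest n/ν is D → limiting reagent.
n(E) = (1/1) × 60.30 = 60.30 mol

60.3 mol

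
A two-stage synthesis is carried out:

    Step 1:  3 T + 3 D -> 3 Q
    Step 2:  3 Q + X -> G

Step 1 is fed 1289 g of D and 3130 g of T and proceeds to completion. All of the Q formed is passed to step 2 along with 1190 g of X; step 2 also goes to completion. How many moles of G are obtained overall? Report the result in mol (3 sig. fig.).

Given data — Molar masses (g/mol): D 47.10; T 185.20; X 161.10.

5.63 mol

Step 1:
n(D) = 1289 / 47.10 = 27.37 mol
n(T) = 3130 / 185.20 = 16.90 mol
n/ν → D: 9.123, T: 5.633; T is limiting.
n(Q) produced = (3/3) × 16.90 = 16.90 mol
Step 2:
n(Q) available = 16.90 mol
n(X) = 1190 / 161.10 = 7.387 mol
n/ν → Q: 5.633, X: 7.387; Q is limiting.
n(G) = (1/3) × 16.90 = 5.633 mol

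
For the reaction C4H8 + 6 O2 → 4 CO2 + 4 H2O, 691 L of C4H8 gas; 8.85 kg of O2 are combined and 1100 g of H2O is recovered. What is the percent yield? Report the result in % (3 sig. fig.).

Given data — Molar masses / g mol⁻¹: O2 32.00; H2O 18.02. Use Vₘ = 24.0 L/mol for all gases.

n(C4H8) = 691.0 / 24.0 = 28.79 mol
n(O2) = 8.850×1000 / 32.00 = 276.6 mol
n/ν for C4H8 = 28.79/1 = 28.79
n/ν for O2 = 276.6/6 = 46.10
Smallest n/ν is C4H8 → limiting reagent.
theoretical n(H2O) = (4/1) × 28.79 = 115.2 mol → 2076 g
% yield = 1100 / 2076 × 100 = 52.99 %

53.0 %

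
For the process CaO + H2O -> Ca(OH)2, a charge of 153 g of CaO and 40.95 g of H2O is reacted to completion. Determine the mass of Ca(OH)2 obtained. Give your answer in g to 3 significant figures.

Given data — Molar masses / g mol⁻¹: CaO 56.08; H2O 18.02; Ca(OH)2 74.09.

n(CaO) = 153.0 / 56.08 = 2.728 mol
n(H2O) = 40.95 / 18.02 = 2.272 mol
n/ν for CaO = 2.728/1 = 2.728
n/ν for H2O = 2.272/1 = 2.272
Smallest n/ν is H2O → limiting reagent.
n(Ca(OH)2) = (1/1) × 2.272 = 2.272 mol
mass = 2.272 × 74.09 = 168.3 g

168 g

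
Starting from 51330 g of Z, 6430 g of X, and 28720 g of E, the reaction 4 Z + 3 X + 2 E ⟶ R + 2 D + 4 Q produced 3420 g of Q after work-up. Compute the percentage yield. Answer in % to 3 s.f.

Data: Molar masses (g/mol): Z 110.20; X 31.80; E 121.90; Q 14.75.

n(Z) = 51330 / 110.20 = 465.8 mol
n(X) = 6430 / 31.80 = 202.2 mol
n(E) = 28720 / 121.90 = 235.6 mol
n/ν for Z = 465.8/4 = 116.5
n/ν for X = 202.2/3 = 67.40
n/ν for E = 235.6/2 = 117.8
Smallest n/ν is X → limiting reagent.
theoretical n(Q) = (4/3) × 202.2 = 269.6 mol → 3977 g
% yield = 3420 / 3977 × 100 = 85.99 %

86.0 %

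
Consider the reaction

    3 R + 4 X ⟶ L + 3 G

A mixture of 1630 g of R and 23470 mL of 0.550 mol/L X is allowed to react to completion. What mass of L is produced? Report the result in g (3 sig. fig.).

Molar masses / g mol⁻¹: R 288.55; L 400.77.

755 g

n(R) = 1630 / 288.55 = 5.649 mol
n(X) = 0.550 × 23470/1000 = 12.91 mol
n/ν for R = 5.649/3 = 1.883
n/ν for X = 12.91/4 = 3.228
Smallest n/ν is R → limiting reagent.
n(L) = (1/3) × 5.649 = 1.883 mol
mass = 1.883 × 400.77 = 754.6 g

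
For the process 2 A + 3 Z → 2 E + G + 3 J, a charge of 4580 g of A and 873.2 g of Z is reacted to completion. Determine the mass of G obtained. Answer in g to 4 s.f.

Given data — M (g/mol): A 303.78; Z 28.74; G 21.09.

159.0 g

n(A) = 4580 / 303.78 = 15.08 mol
n(Z) = 873.2 / 28.74 = 30.38 mol
n/ν for A = 15.08/2 = 7.540
n/ν for Z = 30.38/3 = 10.13
Smallest n/ν is A → limiting reagent.
n(G) = (1/2) × 15.08 = 7.540 mol
mass = 7.540 × 21.09 = 159.0 g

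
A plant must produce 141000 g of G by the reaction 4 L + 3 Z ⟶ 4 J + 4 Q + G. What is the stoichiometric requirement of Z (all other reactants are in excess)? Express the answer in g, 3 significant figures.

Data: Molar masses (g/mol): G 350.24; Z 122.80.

148000 g

n(G) = 141000 / 350.24 = 402.6 mol
n(Z) = (3/1) × 402.6 = 1208 mol
mass = 1208 × 122.80 = 148300 g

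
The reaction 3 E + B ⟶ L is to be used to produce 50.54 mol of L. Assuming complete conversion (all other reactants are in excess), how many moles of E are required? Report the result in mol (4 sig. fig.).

151.6 mol

n(L) = 50.54 mol
n(E) = (3/1) × 50.54 = 151.6 mol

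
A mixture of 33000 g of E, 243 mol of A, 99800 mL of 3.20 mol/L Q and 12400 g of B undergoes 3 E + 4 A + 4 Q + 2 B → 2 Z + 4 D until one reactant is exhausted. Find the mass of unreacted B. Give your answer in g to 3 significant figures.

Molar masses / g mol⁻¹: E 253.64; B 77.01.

5720 g

n(E) = 33000 / 253.64 = 130.1 mol
n(A) = 243.0 mol
n(Q) = 3.20 × 99800/1000 = 319.4 mol
n(B) = 12400 / 77.01 = 161.0 mol
n/ν → E: 43.37, A: 60.75, Q: 79.85, B: 80.50; E is limiting.
B consumed = (2/3) × 130.1 = 86.73 mol
B remaining = 161.0 − 86.73 = 74.27 mol
mass = 74.27 × 77.01 = 5720 g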